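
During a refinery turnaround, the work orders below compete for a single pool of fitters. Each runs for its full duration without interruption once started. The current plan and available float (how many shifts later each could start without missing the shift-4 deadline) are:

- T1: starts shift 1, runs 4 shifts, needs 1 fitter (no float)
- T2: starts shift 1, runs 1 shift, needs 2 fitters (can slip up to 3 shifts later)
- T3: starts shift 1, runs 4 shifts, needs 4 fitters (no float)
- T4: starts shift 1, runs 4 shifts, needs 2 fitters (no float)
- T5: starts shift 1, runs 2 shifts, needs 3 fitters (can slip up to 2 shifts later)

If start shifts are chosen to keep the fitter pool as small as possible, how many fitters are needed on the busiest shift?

10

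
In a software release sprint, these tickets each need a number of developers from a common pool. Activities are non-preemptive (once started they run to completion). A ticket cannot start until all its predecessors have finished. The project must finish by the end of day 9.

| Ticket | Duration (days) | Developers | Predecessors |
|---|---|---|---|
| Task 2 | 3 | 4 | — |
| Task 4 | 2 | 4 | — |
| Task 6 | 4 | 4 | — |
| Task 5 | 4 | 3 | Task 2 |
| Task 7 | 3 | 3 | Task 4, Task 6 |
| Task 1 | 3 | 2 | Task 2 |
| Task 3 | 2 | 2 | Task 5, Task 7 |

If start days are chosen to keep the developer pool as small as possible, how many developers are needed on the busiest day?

12

Schedule Task 2@1, Task 4@1, Task 6@1, Task 5@4, Task 7@5, Task 1@4, Task 3@8: d1:12  d2:12  d3:8  d4:9  d5:8  d6:8  d7:6  d8:2  d9:2 — peak 12.
No arrangement of the 12 feasible schedules does better.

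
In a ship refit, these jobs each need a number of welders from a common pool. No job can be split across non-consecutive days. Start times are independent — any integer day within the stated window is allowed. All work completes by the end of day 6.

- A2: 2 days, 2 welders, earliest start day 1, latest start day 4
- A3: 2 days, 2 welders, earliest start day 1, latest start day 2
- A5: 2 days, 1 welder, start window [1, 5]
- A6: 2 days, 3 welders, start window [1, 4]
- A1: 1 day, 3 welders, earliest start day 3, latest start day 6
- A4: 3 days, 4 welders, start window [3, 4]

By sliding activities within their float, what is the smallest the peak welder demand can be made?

6

Early-start (A2@1, A3@1, A5@1, A6@1, A1@3, A4@3) gives peak 8: d1:8  d2:8  d3:7  d4:4  d5:4  d6:0.
Shift A2→3, A4→4.
Schedule A2@3, A3@1, A5@1, A6@1, A1@3, A4@4: d1:6  d2:6  d3:5  d4:6  d5:4  d6:4 — peak 6.
Total welder-days = 31 over 6 days ⇒ peak ≥ ⌈31/6⌉ = 6, so 6 is optimal.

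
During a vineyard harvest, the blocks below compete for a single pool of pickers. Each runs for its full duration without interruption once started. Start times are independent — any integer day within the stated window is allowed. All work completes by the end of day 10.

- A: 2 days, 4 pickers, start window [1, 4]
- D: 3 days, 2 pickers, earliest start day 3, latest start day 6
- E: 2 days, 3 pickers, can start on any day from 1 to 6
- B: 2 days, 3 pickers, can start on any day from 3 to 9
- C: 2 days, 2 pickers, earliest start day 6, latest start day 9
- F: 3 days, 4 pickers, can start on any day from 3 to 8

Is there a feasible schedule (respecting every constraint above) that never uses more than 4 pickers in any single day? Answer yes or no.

no

Total picker-days = 42; over 10 days the average is 42/10 > 4, so some day must exceed 4.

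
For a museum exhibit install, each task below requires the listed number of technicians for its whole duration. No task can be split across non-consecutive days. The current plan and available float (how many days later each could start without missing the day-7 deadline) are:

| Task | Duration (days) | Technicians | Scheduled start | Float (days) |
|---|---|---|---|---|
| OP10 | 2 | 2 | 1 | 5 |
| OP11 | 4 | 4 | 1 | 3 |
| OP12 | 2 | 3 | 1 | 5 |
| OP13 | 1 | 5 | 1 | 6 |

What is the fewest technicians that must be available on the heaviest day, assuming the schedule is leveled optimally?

5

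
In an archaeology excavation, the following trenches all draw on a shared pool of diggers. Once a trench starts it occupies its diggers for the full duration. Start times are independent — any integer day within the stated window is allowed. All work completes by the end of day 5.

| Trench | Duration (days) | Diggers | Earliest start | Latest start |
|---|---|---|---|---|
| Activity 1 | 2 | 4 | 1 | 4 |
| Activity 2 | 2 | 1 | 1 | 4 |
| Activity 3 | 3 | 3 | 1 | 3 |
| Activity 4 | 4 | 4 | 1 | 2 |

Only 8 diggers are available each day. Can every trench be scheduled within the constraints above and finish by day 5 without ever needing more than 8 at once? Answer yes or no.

yes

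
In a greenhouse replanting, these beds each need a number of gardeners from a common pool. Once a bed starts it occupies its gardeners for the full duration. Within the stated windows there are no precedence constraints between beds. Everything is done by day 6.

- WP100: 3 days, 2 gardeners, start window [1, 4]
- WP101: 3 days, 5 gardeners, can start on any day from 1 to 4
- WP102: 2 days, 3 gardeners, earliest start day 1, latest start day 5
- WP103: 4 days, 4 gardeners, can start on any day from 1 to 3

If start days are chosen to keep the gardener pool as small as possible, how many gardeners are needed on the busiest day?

9

Early-start (WP100@1, WP101@1, WP102@1, WP103@1) gives peak 14: d1:14  d2:14  d3:11  d4:4  d5:0  d6:0.
Shift WP101→4.
Schedule WP100@1, WP101@4, WP102@1, WP103@1: d1:9  d2:9  d3:6  d4:9  d5:5  d6:5 — peak 9.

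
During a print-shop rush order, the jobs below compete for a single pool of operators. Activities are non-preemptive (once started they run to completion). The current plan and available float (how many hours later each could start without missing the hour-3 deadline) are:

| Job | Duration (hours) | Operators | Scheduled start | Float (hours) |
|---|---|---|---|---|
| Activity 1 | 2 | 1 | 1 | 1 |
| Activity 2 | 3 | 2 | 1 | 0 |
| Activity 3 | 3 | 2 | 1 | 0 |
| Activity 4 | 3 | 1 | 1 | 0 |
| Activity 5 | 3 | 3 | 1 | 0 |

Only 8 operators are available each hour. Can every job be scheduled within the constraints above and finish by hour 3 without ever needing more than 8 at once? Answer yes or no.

Total operator-hours = 26; over 3 hours the average is 26/3 > 8, so some hour must exceed 8.

no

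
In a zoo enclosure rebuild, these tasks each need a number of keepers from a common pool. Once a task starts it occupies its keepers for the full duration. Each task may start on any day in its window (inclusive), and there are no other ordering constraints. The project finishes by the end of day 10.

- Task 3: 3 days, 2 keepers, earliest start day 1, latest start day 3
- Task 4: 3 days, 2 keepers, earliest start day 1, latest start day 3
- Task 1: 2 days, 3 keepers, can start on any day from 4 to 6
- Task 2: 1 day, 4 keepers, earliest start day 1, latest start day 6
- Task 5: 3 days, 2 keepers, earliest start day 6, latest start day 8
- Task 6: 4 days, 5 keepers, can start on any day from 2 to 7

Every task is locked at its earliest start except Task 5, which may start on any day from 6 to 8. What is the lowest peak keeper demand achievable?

9

Task 5@6: d1:8  d2:9  d3:9  d4:8  d5:8  d6:2  d7:2  d8:2  d9:0  d10:0 → peak 9
Task 5@7: d1:8  d2:9  d3:9  d4:8  d5:8  d6:0  d7:2  d8:2  d9:2  d10:0 → peak 9
Task 5@8: d1:8  d2:9  d3:9  d4:8  d5:8  d6:0  d7:0  d8:2  d9:2  d10:2 → peak 9
Best is Task 5@6, peak 9.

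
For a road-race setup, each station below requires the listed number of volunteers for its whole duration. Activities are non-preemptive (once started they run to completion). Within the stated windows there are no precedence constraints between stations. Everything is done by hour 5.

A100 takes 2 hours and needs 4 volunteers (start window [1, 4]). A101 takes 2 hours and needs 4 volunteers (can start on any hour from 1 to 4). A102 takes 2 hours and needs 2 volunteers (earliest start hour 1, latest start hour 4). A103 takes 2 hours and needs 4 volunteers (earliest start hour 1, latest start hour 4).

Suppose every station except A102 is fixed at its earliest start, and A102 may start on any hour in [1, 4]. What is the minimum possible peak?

A102@1: h1:14  h2:14  h3:0  h4:0  h5:0 → peak 14
A102@2: h1:12  h2:14  h3:2  h4:0  h5:0 → peak 14
A102@3: h1:12  h2:12  h3:2  h4:2  h5:0 → peak 12
A102@4: h1:12  h2:12  h3:0  h4:2  h5:2 → peak 12
Best is A102@3, peak 12.

12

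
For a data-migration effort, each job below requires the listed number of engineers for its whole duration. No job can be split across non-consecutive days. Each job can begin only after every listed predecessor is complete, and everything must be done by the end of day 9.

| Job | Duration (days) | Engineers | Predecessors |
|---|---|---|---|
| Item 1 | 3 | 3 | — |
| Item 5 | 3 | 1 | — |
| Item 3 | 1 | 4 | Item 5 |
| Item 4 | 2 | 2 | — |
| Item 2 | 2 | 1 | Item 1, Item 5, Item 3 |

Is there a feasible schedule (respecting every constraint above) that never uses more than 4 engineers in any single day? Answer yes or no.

yes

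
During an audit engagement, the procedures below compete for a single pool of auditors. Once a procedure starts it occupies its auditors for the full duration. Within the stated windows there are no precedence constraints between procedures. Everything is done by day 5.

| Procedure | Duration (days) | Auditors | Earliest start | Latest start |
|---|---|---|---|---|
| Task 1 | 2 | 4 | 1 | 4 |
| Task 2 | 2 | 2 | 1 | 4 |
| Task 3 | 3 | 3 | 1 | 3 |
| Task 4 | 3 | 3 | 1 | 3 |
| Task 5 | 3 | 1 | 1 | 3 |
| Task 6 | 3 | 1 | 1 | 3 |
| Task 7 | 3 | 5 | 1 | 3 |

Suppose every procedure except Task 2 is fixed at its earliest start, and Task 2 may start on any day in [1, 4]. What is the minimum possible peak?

Task 2@1: d1:19  d2:19  d3:13  d4:0  d5:0 → peak 19
Task 2@2: d1:17  d2:19  d3:15  d4:0  d5:0 → peak 19
Task 2@3: d1:17  d2:17  d3:15  d4:2  d5:0 → peak 17
Task 2@4: d1:17  d2:17  d3:13  d4:2  d5:2 → peak 17
Best is Task 2@3, peak 17.

17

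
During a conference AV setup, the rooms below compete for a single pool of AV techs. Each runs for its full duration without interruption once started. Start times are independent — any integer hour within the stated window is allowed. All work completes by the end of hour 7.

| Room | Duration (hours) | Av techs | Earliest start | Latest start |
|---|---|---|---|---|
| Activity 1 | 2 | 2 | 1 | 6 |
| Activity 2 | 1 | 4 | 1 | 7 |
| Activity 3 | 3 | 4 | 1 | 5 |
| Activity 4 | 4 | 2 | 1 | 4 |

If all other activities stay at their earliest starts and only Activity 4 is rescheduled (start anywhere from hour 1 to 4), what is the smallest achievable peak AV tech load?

Activity 4@1: h1:12  h2:8  h3:6  h4:2  h5:0  h6:0  h7:0 → peak 12
Activity 4@2: h1:10  h2:8  h3:6  h4:2  h5:2  h6:0  h7:0 → peak 10
Activity 4@3: h1:10  h2:6  h3:6  h4:2  h5:2  h6:2  h7:0 → peak 10
Activity 4@4: h1:10  h2:6  h3:4  h4:2  h5:2  h6:2  h7:2 → peak 10
Best is Activity 4@2, peak 10.

10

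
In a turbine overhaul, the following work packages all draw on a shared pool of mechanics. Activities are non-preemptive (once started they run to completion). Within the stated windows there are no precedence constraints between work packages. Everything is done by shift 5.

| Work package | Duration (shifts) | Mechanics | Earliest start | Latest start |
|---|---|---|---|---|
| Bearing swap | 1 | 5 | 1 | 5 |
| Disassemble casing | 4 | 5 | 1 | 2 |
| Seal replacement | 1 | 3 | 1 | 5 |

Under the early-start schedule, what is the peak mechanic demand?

13

Early-start schedule: Bearing swap@1, Disassemble casing@1, Seal replacement@1.
Load per shift: shift 1: 13, shift 2: 5, shift 3: 5, shift 4: 5, shift 5: 0.
Peak is 13.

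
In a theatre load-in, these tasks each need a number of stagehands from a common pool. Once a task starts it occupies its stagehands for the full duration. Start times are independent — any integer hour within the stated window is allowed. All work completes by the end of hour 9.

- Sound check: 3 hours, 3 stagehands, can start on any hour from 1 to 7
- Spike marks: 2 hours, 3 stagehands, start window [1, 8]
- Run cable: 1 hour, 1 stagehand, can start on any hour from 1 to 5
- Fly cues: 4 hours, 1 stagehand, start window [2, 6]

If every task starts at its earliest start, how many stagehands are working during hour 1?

7

At early start, hour 1 has: Sound check, Spike marks, Run cable.
Demand: 3 + 3 + 1 = 7.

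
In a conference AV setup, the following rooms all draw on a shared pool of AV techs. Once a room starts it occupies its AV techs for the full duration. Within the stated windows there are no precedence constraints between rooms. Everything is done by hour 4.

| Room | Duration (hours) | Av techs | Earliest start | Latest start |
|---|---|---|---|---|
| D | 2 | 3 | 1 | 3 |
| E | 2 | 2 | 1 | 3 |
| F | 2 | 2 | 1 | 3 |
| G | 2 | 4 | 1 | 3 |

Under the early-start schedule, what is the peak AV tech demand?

11

Early-start schedule: D@1, E@1, F@1, G@1.
Load per hour: hour 1: 11, hour 2: 11, hour 3: 0, hour 4: 0.
Peak is 11.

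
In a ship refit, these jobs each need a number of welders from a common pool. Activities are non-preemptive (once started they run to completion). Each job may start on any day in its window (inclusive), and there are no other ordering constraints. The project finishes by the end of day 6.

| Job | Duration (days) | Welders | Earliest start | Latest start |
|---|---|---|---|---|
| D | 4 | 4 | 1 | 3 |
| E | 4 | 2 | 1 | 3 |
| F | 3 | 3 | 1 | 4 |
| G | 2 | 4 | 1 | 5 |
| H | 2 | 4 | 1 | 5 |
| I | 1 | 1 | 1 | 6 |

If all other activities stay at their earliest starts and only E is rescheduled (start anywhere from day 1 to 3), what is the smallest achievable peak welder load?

E@1: d1:18  d2:17  d3:9  d4:6  d5:0  d6:0 → peak 18
E@2: d1:16  d2:17  d3:9  d4:6  d5:2  d6:0 → peak 17
E@3: d1:16  d2:15  d3:9  d4:6  d5:2  d6:2 → peak 16
Best is E@3, peak 16.

16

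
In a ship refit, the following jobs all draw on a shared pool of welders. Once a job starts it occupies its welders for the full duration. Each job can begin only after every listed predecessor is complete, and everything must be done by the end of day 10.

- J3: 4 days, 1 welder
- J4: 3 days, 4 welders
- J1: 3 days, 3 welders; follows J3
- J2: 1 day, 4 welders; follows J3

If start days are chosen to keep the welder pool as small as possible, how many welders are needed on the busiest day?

5

Early-start (J3@1, J4@1, J1@5, J2@5) gives peak 7: d1:5  d2:5  d3:5  d4:1  d5:7  d6:3  d7:3  d8:0  d9:0  d10:0.
Shift J2→8.
Schedule J3@1, J4@1, J1@5, J2@8: d1:5  d2:5  d3:5  d4:1  d5:3  d6:3  d7:3  d8:4  d9:0  d10:0 — peak 5.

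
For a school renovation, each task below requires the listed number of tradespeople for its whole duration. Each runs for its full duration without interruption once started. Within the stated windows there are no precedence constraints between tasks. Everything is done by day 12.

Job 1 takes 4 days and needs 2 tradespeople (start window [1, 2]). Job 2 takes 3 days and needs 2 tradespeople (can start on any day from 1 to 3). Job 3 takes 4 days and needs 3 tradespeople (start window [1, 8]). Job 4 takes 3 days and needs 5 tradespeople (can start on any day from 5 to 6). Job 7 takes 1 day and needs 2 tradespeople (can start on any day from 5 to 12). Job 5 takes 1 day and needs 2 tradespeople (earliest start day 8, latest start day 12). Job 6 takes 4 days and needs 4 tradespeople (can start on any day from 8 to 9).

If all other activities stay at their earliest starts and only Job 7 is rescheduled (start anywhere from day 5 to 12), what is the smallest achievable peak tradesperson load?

7

Job 7@5: d1:7  d2:7  d3:7  d4:5  d5:7  d6:5  d7:5  d8:6  d9:4  d10:4  d11:4  d12:0 → peak 7
Job 7@6: d1:7  d2:7  d3:7  d4:5  d5:5  d6:7  d7:5  d8:6  d9:4  d10:4  d11:4  d12:0 → peak 7
Job 7@7: d1:7  d2:7  d3:7  d4:5  d5:5  d6:5  d7:7  d8:6  d9:4  d10:4  d11:4  d12:0 → peak 7
Job 7@8: d1:7  d2:7  d3:7  d4:5  d5:5  d6:5  d7:5  d8:8  d9:4  d10:4  d11:4  d12:0 → peak 8
Job 7@9: d1:7  d2:7  d3:7  d4:5  d5:5  d6:5  d7:5  d8:6  d9:6  d10:4  d11:4  d12:0 → peak 7
Job 7@10: d1:7  d2:7  d3:7  d4:5  d5:5  d6:5  d7:5  d8:6  d9:4  d10:6  d11:4  d12:0 → peak 7
Job 7@11: d1:7  d2:7  d3:7  d4:5  d5:5  d6:5  d7:5  d8:6  d9:4  d10:4  d11:6  d12:0 → peak 7
Job 7@12: d1:7  d2:7  d3:7  d4:5  d5:5  d6:5  d7:5  d8:6  d9:4  d10:4  d11:4  d12:2 → peak 7
Best is Job 7@5, peak 7.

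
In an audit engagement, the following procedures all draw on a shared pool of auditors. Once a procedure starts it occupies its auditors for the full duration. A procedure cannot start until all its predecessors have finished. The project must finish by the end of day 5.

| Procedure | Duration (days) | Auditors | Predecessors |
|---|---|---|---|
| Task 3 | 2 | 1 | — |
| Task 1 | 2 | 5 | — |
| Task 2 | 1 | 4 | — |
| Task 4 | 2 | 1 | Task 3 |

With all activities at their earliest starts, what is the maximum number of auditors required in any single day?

Early-start schedule: Task 3@1, Task 1@1, Task 2@1, Task 4@3.
Load per day: day 1: 10, day 2: 6, day 3: 1, day 4: 1, day 5: 0.
Peak is 10.

10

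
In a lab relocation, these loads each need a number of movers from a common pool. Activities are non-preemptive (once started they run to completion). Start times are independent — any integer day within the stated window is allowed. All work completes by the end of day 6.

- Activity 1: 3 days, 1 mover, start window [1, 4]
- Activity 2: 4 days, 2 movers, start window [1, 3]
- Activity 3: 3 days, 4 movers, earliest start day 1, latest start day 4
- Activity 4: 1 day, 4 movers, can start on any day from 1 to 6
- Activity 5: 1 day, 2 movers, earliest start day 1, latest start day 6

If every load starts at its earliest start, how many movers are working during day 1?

At early start, day 1 has: Activity 1, Activity 2, Activity 3, Activity 4, Activity 5.
Demand: 1 + 2 + 4 + 4 + 2 = 13.

13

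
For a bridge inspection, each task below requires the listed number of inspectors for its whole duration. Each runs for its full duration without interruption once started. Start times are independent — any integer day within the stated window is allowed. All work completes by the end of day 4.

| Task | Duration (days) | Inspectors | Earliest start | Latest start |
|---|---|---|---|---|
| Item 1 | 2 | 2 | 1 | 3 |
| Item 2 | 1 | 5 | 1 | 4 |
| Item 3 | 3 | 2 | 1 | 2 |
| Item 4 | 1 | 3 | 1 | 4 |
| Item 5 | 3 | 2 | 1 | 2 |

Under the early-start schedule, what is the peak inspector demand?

14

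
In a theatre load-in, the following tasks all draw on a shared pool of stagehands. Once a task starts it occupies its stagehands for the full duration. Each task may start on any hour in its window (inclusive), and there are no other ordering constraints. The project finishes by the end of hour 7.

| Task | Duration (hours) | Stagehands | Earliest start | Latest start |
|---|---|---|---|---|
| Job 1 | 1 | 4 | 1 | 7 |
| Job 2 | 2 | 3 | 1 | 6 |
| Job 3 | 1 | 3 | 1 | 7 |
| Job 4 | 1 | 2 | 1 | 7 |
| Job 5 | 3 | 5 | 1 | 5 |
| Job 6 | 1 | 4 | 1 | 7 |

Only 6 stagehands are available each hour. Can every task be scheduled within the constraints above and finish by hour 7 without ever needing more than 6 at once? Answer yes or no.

Schedule Job 1@1, Job 2@2, Job 3@2, Job 4@1, Job 5@4, Job 6@7: h1:6  h2:6  h3:3  h4:5  h5:5  h6:5  h7:4 — peak 6 ≤ 6.

yes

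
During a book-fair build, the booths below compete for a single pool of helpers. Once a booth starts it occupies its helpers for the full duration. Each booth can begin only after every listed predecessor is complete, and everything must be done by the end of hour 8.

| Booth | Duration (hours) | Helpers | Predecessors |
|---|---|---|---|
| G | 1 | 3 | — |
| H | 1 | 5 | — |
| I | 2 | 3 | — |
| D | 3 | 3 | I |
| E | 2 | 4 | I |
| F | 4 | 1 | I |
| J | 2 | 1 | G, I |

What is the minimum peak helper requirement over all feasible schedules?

6

Early-start (G@1, H@1, I@1, D@3, E@3, F@3, J@3) gives peak 11: h1:11  h2:3  h3:9  h4:9  h5:4  h6:1  h7:0  h8:0.
Shift H→3, D→4, E→7, J→4.
Schedule G@1, H@3, I@1, D@4, E@7, F@3, J@4: h1:6  h2:3  h3:6  h4:5  h5:5  h6:4  h7:4  h8:4 — peak 6.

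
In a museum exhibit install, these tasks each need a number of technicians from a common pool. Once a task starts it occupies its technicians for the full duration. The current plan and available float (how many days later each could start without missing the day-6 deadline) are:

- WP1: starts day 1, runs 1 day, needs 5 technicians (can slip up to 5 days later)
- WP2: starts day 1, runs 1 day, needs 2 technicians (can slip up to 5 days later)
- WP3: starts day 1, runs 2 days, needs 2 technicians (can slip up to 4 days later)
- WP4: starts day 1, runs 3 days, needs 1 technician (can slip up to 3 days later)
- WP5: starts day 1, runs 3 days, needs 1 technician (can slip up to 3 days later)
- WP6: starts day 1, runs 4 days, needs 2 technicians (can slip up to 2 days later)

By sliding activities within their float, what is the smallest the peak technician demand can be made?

Early-start (WP1@1, WP2@1, WP3@1, WP4@1, WP5@1, WP6@1) gives peak 13: d1:13  d2:6  d3:4  d4:2  d5:0  d6:0.
Shift WP2→2, WP3→2, WP4→2, WP5→4, WP6→3.
Schedule WP1@1, WP2@2, WP3@2, WP4@2, WP5@4, WP6@3: d1:5  d2:5  d3:5  d4:4  d5:3  d6:3 — peak 5.
Total technician-days = 25 over 6 days ⇒ peak ≥ ⌈25/6⌉ = 5, so 5 is optimal.

5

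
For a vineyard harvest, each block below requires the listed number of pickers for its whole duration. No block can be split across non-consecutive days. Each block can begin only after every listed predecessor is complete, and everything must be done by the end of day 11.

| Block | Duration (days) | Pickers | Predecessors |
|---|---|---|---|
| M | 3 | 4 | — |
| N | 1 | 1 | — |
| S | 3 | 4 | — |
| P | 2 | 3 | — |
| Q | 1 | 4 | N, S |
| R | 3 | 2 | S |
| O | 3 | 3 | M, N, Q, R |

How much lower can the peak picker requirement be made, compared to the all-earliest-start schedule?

6

Early-start peak: d1:12  d2:11  d3:8  d4:6  d5:2  d6:2  d7:3  d8:3  d9:3  d10:0  d11:0 ⇒ 12.
Leveled (M@4, N@1, S@1, P@8, Q@7, R@4, O@8): d1:5  d2:4  d3:4  d4:6  d5:6  d6:6  d7:4  d8:6  d9:6  d10:3  d11:0 ⇒ 6.
Reduction 12 − 6 = 6.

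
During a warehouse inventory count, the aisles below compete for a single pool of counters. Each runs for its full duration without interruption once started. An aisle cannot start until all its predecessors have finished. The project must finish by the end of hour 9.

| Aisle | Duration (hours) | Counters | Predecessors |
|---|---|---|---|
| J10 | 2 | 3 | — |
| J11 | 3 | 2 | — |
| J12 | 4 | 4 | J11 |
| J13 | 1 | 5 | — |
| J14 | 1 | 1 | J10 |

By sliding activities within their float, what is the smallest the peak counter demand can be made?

5

Early-start (J10@1, J11@1, J12@4, J13@1, J14@3) gives peak 10: h1:10  h2:5  h3:3  h4:4  h5:4  h6:4  h7:4  h8:0  h9:0.
Shift J13→8.
Schedule J10@1, J11@1, J12@4, J13@8, J14@3: h1:5  h2:5  h3:3  h4:4  h5:4  h6:4  h7:4  h8:5  h9:0 — peak 5.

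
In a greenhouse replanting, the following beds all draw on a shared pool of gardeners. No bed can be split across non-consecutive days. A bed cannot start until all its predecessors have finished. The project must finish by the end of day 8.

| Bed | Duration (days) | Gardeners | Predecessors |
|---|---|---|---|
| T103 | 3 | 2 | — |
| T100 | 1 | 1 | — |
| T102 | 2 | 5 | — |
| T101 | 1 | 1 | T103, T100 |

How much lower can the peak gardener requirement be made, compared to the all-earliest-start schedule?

3

Early-start peak: d1:8  d2:7  d3:2  d4:1  d5:0  d6:0  d7:0  d8:0 ⇒ 8.
Leveled (T103@1, T100@1, T102@4, T101@6): d1:3  d2:2  d3:2  d4:5  d5:5  d6:1  d7:0  d8:0 ⇒ 5.
Reduction 8 − 5 = 3.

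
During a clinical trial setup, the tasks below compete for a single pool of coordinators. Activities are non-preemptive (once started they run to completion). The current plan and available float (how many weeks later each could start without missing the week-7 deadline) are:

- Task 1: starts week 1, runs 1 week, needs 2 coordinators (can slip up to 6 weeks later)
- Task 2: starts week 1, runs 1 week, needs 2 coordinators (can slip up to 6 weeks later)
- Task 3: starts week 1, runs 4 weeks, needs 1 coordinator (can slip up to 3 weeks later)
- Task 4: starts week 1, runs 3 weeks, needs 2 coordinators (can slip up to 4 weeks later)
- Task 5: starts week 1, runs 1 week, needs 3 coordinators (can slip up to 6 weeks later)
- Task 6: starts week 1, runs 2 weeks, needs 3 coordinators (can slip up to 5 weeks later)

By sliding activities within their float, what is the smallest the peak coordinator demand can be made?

4

Early-start (Task 1@1, Task 2@1, Task 3@1, Task 4@1, Task 5@1, Task 6@1) gives peak 13: w1:13  w2:6  w3:3  w4:1  w5:0  w6:0  w7:0.
Shift Task 3→2, Task 4→2, Task 5→5, Task 6→6.
Schedule Task 1@1, Task 2@1, Task 3@2, Task 4@2, Task 5@5, Task 6@6: w1:4  w2:3  w3:3  w4:3  w5:4  w6:3  w7:3 — peak 4.
Total coordinator-weeks = 23 over 7 weeks ⇒ peak ≥ ⌈23/7⌉ = 4, so 4 is optimal.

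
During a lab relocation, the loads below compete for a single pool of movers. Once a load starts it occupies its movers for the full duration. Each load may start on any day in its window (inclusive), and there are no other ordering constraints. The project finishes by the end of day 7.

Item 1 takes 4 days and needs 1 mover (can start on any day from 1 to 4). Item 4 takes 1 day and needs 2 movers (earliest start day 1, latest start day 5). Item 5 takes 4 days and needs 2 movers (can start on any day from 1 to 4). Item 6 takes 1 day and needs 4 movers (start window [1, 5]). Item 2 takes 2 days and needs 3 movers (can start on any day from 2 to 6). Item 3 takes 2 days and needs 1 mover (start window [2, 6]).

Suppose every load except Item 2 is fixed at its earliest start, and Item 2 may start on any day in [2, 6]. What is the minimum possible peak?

Item 2@2: d1:9  d2:7  d3:7  d4:3  d5:0  d6:0  d7:0 → peak 9
Item 2@3: d1:9  d2:4  d3:7  d4:6  d5:0  d6:0  d7:0 → peak 9
Item 2@4: d1:9  d2:4  d3:4  d4:6  d5:3  d6:0  d7:0 → peak 9
Item 2@5: d1:9  d2:4  d3:4  d4:3  d5:3  d6:3  d7:0 → peak 9
Item 2@6: d1:9  d2:4  d3:4  d4:3  d5:0  d6:3  d7:3 → peak 9
Best is Item 2@2, peak 9.

9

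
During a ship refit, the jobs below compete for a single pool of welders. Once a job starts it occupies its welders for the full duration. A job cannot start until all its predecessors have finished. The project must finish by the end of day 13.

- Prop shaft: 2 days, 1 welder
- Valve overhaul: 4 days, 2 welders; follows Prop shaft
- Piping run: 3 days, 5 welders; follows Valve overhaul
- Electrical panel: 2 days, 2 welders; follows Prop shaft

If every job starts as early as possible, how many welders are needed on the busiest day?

Early-start schedule: Prop shaft@1, Valve overhaul@3, Piping run@7, Electrical panel@3.
Load per day: day 1: 1, day 2: 1, day 3: 4, day 4: 4, day 5: 2, day 6: 2, day 7: 5, day 8: 5, day 9: 5, day 10: 0, day 11: 0, day 12: 0, day 13: 0.
Peak is 5.

5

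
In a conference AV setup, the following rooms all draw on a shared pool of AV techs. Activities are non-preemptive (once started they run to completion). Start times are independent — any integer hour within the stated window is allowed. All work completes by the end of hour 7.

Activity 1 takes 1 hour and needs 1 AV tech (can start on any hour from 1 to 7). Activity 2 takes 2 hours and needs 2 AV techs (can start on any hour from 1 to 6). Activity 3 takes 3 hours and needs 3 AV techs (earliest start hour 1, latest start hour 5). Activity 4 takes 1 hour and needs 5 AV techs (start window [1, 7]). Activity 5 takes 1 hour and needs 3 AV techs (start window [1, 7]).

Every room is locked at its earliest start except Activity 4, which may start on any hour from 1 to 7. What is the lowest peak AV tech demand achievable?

9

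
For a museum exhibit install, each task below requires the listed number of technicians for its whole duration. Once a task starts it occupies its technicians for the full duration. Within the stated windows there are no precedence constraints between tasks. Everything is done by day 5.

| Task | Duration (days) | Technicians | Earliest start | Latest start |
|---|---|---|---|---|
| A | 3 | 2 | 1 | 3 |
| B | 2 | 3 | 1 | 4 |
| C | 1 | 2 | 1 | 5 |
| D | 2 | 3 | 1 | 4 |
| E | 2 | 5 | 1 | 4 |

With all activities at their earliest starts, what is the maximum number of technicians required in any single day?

15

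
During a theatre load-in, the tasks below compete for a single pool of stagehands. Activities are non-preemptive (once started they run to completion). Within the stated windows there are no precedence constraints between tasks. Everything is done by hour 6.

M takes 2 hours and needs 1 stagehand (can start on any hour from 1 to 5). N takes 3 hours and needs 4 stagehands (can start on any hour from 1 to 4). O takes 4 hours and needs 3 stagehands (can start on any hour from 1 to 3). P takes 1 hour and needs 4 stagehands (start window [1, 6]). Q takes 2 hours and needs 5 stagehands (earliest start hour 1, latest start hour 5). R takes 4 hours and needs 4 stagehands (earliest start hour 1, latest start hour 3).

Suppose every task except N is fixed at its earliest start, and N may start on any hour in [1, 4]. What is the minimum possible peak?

17

N@1: h1:21  h2:17  h3:11  h4:7  h5:0  h6:0 → peak 21
N@2: h1:17  h2:17  h3:11  h4:11  h5:0  h6:0 → peak 17
N@3: h1:17  h2:13  h3:11  h4:11  h5:4  h6:0 → peak 17
N@4: h1:17  h2:13  h3:7  h4:11  h5:4  h6:4 → peak 17
Best is N@2, peak 17.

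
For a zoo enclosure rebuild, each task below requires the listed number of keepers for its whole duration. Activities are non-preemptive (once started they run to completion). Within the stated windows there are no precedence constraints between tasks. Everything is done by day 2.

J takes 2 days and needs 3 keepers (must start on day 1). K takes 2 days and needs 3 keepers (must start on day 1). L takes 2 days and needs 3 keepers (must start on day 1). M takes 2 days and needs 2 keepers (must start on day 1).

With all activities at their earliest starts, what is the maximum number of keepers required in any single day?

11

Early-start schedule: J@1, K@1, L@1, M@1.
Load per day: day 1: 11, day 2: 11.
Peak is 11.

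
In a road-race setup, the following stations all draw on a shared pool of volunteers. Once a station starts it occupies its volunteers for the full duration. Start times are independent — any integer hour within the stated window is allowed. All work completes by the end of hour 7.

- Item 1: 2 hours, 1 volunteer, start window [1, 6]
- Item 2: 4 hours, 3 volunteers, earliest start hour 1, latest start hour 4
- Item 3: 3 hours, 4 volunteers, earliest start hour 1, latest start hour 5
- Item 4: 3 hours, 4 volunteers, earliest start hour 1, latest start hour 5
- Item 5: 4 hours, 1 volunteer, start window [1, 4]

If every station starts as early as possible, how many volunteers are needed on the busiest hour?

13

Early-start schedule: Item 1@1, Item 2@1, Item 3@1, Item 4@1, Item 5@1.
Load per hour: hour 1: 13, hour 2: 13, hour 3: 12, hour 4: 4, hour 5: 0, hour 6: 0, hour 7: 0.
Peak is 13.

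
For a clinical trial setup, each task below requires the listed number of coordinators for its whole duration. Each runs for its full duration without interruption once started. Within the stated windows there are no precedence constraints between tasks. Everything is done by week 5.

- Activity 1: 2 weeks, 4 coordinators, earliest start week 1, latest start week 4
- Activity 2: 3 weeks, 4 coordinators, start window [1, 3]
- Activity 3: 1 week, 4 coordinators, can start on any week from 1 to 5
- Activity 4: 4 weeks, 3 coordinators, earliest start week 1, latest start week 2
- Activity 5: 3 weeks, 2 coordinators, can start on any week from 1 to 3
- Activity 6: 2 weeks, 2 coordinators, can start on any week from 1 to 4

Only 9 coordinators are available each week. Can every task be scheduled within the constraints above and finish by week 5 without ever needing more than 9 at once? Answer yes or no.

Total coordinator-weeks = 46; over 5 weeks the average is 46/5 > 9, so some week must exceed 9.

no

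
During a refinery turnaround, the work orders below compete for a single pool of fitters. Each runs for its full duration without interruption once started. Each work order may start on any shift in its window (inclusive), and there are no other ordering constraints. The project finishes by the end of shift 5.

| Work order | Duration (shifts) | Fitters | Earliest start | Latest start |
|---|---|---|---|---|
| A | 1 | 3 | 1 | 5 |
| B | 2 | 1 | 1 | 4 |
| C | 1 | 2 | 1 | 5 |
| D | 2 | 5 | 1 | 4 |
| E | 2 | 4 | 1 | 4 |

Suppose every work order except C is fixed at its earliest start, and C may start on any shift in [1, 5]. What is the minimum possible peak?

13

C@1: s1:15  s2:10  s3:0  s4:0  s5:0 → peak 15
C@2: s1:13  s2:12  s3:0  s4:0  s5:0 → peak 13
C@3: s1:13  s2:10  s3:2  s4:0  s5:0 → peak 13
C@4: s1:13  s2:10  s3:0  s4:2  s5:0 → peak 13
C@5: s1:13  s2:10  s3:0  s4:0  s5:2 → peak 13
Best is C@2, peak 13.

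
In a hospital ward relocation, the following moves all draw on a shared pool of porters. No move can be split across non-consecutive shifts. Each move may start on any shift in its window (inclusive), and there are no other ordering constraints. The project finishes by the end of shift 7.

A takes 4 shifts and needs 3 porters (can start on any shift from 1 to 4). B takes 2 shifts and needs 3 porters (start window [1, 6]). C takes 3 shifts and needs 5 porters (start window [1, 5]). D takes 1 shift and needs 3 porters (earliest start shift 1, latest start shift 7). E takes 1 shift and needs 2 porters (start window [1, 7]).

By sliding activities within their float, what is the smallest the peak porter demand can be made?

6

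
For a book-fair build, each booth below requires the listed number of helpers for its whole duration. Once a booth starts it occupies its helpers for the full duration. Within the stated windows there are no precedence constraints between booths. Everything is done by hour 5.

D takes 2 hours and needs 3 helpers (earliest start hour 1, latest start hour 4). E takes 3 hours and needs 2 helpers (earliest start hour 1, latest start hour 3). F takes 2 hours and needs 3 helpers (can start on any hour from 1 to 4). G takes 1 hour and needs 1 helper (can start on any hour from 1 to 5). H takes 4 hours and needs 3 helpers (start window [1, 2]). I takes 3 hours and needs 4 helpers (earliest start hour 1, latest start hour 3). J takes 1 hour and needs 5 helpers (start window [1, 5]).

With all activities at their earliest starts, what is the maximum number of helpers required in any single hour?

21

Early-start schedule: D@1, E@1, F@1, G@1, H@1, I@1, J@1.
Load per hour: hour 1: 21, hour 2: 15, hour 3: 9, hour 4: 3, hour 5: 0.
Peak is 21.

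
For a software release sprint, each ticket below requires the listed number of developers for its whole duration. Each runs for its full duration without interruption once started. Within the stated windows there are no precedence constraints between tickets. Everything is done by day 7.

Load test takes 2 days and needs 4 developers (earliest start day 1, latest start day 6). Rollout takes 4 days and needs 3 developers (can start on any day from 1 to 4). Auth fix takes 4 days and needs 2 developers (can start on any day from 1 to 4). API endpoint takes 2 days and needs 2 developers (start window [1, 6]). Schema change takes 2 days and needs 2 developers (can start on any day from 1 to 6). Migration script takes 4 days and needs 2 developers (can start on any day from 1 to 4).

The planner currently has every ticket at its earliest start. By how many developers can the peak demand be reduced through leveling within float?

Early-start peak: d1:15  d2:15  d3:7  d4:7  d5:0  d6:0  d7:0 ⇒ 15.
Leveled (Load test@1, Rollout@1, Auth fix@3, API endpoint@5, Schema change@5, Migration script@3): d1:7  d2:7  d3:7  d4:7  d5:8  d6:8  d7:0 ⇒ 8.
Reduction 15 − 8 = 7.

7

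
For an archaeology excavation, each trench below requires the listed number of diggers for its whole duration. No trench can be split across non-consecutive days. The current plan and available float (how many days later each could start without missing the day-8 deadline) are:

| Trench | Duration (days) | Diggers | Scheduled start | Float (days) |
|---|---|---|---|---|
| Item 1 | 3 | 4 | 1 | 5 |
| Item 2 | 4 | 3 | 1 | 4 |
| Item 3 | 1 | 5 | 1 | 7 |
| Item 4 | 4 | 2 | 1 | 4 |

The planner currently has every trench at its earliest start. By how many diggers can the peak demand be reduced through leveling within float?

9

Early-start peak: d1:14  d2:9  d3:9  d4:5  d5:0  d6:0  d7:0  d8:0 ⇒ 14.
Leveled (Item 1@1, Item 2@4, Item 3@8, Item 4@4): d1:4  d2:4  d3:4  d4:5  d5:5  d6:5  d7:5  d8:5 ⇒ 5.
Reduction 14 − 5 = 9.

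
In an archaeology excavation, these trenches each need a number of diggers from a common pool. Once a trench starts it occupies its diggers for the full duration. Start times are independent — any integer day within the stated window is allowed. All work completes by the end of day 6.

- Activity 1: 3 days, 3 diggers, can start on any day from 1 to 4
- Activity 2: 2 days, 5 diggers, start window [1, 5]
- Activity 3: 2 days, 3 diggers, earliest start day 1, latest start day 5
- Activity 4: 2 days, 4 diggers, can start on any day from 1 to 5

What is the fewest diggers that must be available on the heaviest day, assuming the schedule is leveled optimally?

7

Early-start (Activity 1@1, Activity 2@1, Activity 3@1, Activity 4@1) gives peak 15: d1:15  d2:15  d3:3  d4:0  d5:0  d6:0.
Shift Activity 2→5, Activity 4→3.
Schedule Activity 1@1, Activity 2@5, Activity 3@1, Activity 4@3: d1:6  d2:6  d3:7  d4:4  d5:5  d6:5 — peak 7.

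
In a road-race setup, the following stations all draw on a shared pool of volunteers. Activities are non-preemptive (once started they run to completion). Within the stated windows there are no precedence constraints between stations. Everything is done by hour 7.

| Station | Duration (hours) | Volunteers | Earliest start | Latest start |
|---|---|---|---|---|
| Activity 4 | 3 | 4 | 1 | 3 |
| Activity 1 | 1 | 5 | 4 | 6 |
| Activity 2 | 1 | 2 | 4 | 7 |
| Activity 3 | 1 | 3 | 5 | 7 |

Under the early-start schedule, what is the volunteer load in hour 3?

At early start, hour 3 has: Activity 4.
Demand: 4 = 4.

4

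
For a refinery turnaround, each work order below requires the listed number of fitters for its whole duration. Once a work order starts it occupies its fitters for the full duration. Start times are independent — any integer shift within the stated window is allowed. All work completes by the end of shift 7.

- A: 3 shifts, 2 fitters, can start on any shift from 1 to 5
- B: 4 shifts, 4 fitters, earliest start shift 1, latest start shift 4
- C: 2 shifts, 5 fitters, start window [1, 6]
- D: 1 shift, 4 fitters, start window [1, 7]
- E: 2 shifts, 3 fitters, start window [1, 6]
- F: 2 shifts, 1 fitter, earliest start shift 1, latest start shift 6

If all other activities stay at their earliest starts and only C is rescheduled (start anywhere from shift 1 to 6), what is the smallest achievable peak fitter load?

C@1: s1:19  s2:15  s3:6  s4:4  s5:0  s6:0  s7:0 → peak 19
C@2: s1:14  s2:15  s3:11  s4:4  s5:0  s6:0  s7:0 → peak 15
C@3: s1:14  s2:10  s3:11  s4:9  s5:0  s6:0  s7:0 → peak 14
C@4: s1:14  s2:10  s3:6  s4:9  s5:5  s6:0  s7:0 → peak 14
C@5: s1:14  s2:10  s3:6  s4:4  s5:5  s6:5  s7:0 → peak 14
C@6: s1:14  s2:10  s3:6  s4:4  s5:0  s6:5  s7:5 → peak 14
Best is C@3, peak 14.

14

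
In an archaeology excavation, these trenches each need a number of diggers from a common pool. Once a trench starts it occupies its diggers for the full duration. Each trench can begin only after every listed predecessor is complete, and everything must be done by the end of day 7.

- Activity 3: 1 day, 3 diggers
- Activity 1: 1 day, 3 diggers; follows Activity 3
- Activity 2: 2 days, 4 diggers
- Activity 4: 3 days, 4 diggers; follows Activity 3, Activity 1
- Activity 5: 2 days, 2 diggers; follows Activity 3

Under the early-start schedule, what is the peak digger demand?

9

Early-start schedule: Activity 3@1, Activity 1@2, Activity 2@1, Activity 4@3, Activity 5@2.
Load per day: day 1: 7, day 2: 9, day 3: 6, day 4: 4, day 5: 4, day 6: 0, day 7: 0.
Peak is 9.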